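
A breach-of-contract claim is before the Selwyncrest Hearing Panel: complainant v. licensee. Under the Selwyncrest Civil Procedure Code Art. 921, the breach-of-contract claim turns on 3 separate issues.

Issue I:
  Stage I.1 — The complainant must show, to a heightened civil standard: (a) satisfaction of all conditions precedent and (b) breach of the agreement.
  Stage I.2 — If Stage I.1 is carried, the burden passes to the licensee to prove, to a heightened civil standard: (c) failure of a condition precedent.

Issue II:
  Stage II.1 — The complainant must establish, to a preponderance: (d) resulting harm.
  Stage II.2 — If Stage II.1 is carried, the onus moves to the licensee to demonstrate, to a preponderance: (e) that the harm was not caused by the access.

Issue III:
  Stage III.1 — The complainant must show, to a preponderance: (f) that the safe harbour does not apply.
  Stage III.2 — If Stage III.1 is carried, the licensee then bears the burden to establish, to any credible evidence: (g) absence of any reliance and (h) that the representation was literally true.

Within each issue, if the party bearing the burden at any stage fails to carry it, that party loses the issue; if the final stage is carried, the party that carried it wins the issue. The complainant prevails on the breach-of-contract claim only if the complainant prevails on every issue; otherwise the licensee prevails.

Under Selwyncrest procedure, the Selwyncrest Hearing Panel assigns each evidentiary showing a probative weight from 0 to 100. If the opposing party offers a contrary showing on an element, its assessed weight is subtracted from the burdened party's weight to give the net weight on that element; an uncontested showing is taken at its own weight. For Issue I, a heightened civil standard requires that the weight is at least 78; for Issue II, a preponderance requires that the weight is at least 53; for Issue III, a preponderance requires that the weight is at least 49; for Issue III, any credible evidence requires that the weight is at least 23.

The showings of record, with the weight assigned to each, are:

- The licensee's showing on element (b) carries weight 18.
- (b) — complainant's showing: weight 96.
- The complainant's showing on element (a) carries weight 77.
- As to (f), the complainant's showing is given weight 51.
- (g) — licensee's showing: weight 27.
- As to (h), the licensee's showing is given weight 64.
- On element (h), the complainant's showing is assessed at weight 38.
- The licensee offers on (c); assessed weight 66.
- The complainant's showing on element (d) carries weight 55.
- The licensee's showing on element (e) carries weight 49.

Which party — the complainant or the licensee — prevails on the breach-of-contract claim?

licensee

— Issue I —
Stage I.1 — burden on complainant; standard: a heightened civil standard (weight is at least 78).
    (a): 77 < 78 [not met]
    (b): 96 − 18 = 78 ≥ 78 [met]
  Stage I.1 not carried; the complainant fails its burden.
The licensee prevails on this issue.
— Issue II —
Stage II.1 (complainant, a preponderance, weight is at least 53): (d) 55 ≥ 53 — meets.
  All elements met. The burden passes to the licensee.
Stage II.2 (licensee, a preponderance, weight is at least 53): (e) 49 < 53 — fails.
  Stage II.2 not carried; the licensee fails its burden.
The complainant prevails on this issue.
— Issue III —
At Stage III.1 the complainant must meet a preponderance (weight is at least 49): on (f) the weight is 51, ≥ 49, so (f) meets the standard.
  The complainant carries Stage III.1; the licensee now bears the burden.
At Stage III.2 the licensee must meet any credible evidence (weight is at least 23): on (g) the weight is 27, which does reach 23, so (g) meets the standard; on (h) the weight is 64 less the opposing 38 gives net 26, which does reach 23, so (h) meets the standard.
  All elements met at the final stage.
With every stage satisfied, the licensee prevails on this issue.
Per-issue: Issue I → licensee; Issue II → complainant; Issue III → licensee. The complainant must prevail on every issue; overall, the licensee prevails.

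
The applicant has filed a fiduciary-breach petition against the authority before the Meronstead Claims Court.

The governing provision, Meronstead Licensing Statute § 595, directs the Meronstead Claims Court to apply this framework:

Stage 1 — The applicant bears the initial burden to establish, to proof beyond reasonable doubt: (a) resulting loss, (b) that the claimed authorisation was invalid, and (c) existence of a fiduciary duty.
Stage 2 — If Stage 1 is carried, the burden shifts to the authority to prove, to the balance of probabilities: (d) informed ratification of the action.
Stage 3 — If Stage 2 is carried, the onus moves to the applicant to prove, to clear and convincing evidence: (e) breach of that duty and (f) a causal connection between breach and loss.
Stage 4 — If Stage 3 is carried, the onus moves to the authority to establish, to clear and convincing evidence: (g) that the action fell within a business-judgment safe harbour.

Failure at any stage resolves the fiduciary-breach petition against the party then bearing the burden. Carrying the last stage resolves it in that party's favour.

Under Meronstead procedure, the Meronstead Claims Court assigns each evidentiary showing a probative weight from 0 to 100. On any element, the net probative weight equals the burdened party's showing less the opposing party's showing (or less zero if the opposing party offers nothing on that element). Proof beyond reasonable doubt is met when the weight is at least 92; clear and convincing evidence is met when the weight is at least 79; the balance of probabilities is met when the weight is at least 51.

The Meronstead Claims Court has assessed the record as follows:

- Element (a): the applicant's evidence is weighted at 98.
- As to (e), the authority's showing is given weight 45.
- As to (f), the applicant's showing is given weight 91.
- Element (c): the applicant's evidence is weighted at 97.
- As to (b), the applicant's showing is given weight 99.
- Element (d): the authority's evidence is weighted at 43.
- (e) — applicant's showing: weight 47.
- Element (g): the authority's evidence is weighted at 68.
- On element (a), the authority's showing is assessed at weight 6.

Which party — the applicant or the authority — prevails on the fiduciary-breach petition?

applicant

At Stage 1 the applicant must meet proof beyond reasonable doubt (weight is at least 92): on (a) the weight is 98 less the opposing 6 gives net 92, which does reach 92, so (a) meets the standard; on (b) the weight is 99, which does reach 92, so (b) meets the standard; on (c) the weight is 97, ≥ 92, so (c) meets the standard.
  Stage 1 is satisfied; the onus moves to the authority.
At Stage 2 the authority must meet the balance of probabilities (weight is at least 51): on (d) the weight is 43, which does not reach 51, so (d) does not meet the standard.
  Not every element is met, so the authority fails to carry Stage 2.
So the applicant prevails.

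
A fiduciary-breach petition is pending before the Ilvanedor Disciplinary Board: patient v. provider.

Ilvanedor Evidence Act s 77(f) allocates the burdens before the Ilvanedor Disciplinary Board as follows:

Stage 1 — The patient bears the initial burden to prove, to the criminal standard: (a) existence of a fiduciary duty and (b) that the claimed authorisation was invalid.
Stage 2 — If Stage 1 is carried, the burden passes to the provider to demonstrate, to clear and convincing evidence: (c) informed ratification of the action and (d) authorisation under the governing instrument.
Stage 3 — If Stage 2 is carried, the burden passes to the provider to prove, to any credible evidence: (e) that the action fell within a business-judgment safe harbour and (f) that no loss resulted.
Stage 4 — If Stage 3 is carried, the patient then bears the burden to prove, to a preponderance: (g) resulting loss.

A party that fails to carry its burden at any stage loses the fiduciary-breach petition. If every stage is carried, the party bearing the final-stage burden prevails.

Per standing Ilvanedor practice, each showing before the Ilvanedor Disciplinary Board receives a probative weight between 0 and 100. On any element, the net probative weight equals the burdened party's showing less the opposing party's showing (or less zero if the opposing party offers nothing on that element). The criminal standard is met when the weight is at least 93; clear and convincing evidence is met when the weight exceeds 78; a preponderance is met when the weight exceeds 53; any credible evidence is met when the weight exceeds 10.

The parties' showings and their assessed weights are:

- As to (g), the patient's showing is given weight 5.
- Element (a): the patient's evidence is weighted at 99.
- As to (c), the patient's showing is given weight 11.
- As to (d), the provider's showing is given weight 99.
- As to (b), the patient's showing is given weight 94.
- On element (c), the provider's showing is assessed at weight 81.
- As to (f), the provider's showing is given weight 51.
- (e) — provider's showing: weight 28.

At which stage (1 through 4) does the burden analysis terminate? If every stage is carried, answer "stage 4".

Stage 1 (patient, the criminal standard, weight is at least 93): (a) 99 ≥ 93 — meets; (b) 94 ≥ 93 — meets.
  All elements met. The burden passes to the provider.
Stage 2 (provider, clear and convincing evidence, weight exceeds 78): (c) net 81−11=70 ≤ 78 — fails; (d) 99 > 78 — meets.
  The provider does not carry Stage 2.
So the patient prevails.

stage 2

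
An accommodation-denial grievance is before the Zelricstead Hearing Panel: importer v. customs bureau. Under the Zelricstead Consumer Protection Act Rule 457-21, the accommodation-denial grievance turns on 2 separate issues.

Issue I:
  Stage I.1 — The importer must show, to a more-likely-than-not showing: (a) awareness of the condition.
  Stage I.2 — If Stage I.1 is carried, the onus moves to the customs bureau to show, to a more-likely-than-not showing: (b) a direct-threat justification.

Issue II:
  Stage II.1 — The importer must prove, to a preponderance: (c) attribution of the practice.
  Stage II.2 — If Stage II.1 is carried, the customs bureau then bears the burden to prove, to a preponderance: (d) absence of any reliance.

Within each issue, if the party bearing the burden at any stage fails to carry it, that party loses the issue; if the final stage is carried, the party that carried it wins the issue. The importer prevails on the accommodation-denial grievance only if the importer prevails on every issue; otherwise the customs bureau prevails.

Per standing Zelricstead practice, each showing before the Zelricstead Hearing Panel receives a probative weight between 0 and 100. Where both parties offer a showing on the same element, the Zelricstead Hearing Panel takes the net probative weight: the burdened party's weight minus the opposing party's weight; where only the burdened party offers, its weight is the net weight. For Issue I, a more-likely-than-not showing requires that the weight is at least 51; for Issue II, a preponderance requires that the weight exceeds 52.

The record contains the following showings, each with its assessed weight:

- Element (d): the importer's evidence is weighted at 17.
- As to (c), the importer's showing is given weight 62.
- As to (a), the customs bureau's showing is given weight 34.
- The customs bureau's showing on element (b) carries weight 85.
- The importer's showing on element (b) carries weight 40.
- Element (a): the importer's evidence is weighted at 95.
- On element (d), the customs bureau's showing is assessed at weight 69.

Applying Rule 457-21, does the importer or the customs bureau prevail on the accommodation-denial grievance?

— Issue I —
Stage I.1 (importer, a more-likely-than-not showing, weight is at least 51): (a) net 95−34=61 ≥ 51 — meets.
  Stage I.1 is satisfied; the onus moves to the customs bureau.
Stage I.2 (customs bureau, a more-likely-than-not showing, weight is at least 51): (b) net 85−40=45 < 51 — fails.
  Not every element is met, so the customs bureau fails to carry Stage I.2.
So the importer prevails on this issue.
— Issue II —
At Stage II.1 the importer must meet a preponderance (weight exceeds 52): on (c) the weight is 62, > 52, so (c) meets the standard.
  All elements met. The burden passes to the customs bureau.
At Stage II.2 the customs bureau must meet a preponderance (weight exceeds 52): on (d) the weight is 69 less the opposing 17 gives net 52, which does not exceed 52, so (d) does not meet the standard.
  The customs bureau does not carry Stage II.2.
So the importer prevails on this issue.
Per-issue: Issue I → importer; Issue II → importer. The importer must prevail on every issue; overall, the importer prevails.

importer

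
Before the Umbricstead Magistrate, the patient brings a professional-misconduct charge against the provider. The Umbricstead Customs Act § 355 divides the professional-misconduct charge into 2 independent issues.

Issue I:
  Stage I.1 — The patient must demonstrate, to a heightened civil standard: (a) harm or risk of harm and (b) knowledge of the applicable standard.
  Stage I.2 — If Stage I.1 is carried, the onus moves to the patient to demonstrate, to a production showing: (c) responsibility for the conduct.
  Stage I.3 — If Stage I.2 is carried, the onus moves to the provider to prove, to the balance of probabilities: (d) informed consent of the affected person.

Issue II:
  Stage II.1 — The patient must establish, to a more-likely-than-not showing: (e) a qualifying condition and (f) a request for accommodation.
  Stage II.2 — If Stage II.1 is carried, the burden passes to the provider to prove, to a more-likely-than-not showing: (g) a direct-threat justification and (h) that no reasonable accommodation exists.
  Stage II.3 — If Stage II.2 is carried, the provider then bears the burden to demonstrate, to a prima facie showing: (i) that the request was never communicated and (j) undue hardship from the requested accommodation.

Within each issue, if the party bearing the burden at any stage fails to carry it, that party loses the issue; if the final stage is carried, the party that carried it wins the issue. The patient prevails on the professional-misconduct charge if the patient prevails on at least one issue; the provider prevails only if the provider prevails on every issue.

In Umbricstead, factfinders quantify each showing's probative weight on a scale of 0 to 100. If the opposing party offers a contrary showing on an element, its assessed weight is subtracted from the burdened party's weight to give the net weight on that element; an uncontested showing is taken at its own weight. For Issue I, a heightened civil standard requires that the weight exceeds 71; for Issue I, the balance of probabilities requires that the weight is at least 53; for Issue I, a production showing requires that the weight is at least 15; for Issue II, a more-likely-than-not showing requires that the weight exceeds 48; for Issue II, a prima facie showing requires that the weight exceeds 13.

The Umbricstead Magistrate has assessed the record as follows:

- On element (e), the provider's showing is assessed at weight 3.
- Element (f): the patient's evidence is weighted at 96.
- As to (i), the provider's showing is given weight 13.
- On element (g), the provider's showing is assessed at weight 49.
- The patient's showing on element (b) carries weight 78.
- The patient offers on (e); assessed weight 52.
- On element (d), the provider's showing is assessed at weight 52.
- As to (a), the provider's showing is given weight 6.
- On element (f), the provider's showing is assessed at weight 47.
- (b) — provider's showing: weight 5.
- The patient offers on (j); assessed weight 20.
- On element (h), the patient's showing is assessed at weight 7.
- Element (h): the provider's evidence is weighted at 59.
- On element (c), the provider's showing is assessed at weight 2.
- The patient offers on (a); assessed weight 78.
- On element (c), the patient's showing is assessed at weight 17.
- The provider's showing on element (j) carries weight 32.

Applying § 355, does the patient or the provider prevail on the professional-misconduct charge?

— Issue I —
Stage I.1 — burden on patient; standard: a heightened civil standard (weight exceeds 71).
    (a): 78 − 6 = 72 > 71 [met]
    (b): 78 − 5 = 73 > 71 [met]
  All elements met. The patient retains the burden for Stage I.2.
Stage I.2 — burden on patient; standard: a production showing (weight is at least 15).
    (c): 17 − 2 = 15 ≥ 15 [met]
  The patient carries Stage I.2; the provider now bears the burden.
Stage I.3 — burden on provider; standard: the balance of probabilities (weight is at least 53).
    (d): 52 < 53 [not met]
  Not every element is met, so the provider fails to carry Stage I.3.
So the patient prevails on this issue.
— Issue II —
At Stage II.1 the patient must meet a more-likely-than-not showing (weight exceeds 48): on (e) the weight is 52 less the opposing 3 gives net 49, which does exceed 48, so (e) meets the standard; on (f) the weight is 96 less the opposing 47 gives net 49, > 48, so (f) meets the standard.
  The patient carries Stage II.1; the provider now bears the burden.
At Stage II.2 the provider must meet a more-likely-than-not showing (weight exceeds 48): on (g) the weight is 49, which does exceed 48, so (g) meets the standard; on (h) the weight is 59 less the opposing 7 gives net 52, > 48, so (h) meets the standard.
  All elements met. The provider retains the burden for Stage II.3.
At Stage II.3 the provider must meet a prima facie showing (weight exceeds 13): on (i) the weight is 13, which does not exceed 13, so (i) does not meet the standard; on (j) the weight is 32 less the opposing 20 gives net 12, which does not exceed 13, so (j) does not meet the standard.
  The provider does not carry Stage II.3.
The patient prevails on this issue.
Per-issue: Issue I → patient; Issue II → patient. The patient must prevail on at least one issue; overall, the patient prevails.

patient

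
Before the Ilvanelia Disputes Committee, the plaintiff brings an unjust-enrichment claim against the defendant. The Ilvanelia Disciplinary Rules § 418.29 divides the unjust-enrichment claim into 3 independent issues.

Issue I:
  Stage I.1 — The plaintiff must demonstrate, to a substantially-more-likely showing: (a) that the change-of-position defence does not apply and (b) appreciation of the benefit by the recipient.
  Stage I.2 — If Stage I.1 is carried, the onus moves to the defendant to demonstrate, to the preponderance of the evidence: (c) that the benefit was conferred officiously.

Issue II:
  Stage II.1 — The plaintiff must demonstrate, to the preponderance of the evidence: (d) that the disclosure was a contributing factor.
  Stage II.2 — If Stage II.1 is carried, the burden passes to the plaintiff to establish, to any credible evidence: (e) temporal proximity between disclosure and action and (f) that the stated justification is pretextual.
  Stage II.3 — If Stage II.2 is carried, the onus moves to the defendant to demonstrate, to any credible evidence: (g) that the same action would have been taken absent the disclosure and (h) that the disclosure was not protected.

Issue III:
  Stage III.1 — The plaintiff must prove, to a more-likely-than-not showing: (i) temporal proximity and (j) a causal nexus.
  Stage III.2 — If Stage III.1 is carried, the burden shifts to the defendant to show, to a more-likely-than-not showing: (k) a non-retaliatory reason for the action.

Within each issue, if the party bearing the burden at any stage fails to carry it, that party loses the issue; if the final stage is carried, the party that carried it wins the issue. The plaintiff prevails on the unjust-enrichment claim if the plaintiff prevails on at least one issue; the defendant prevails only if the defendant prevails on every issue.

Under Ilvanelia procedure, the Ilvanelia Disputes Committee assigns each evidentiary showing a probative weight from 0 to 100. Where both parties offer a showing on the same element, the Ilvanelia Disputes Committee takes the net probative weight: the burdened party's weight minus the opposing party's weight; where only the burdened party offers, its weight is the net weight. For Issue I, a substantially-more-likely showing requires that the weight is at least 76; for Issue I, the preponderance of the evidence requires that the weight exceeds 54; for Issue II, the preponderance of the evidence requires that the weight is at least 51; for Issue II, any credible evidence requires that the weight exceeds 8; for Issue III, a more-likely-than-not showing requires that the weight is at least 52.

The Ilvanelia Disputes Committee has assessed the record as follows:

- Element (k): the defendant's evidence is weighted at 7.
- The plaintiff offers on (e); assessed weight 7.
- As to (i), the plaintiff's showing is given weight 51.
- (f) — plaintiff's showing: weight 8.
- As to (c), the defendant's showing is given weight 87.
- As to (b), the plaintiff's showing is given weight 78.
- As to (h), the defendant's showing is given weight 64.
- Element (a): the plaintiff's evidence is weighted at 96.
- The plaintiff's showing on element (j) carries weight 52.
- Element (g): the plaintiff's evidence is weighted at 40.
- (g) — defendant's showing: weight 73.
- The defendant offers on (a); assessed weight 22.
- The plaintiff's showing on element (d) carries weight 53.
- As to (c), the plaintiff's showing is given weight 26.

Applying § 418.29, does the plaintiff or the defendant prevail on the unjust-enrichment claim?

defendant

— Issue I —
Stage I.1 (plaintiff, a substantially-more-likely showing, weight is at least 76): (a) net 96−22=74 < 76 — fails; (b) 78 ≥ 76 — meets.
  The plaintiff does not carry Stage I.1.
The defendant prevails on this issue.
— Issue II —
Stage II.1 — burden on plaintiff; standard: the preponderance of the evidence (weight is at least 51).
    (d): 53 ≥ 51 [met]
  All elements met. The plaintiff retains the burden for Stage II.2.
Stage II.2 — burden on plaintiff; standard: any credible evidence (weight exceeds 8).
    (e): 7 ≤ 8 [not met]
    (f): 8 ≤ 8 [not met]
  The plaintiff does not carry Stage II.2.
The analysis ends at Stage II.2; the defendant prevails on this issue.
— Issue III —
At Stage III.1 the plaintiff must meet a more-likely-than-not showing (weight is at least 52): on (i) the weight is 51, which does not reach 52, so (i) does not meet the standard; on (j) the weight is 52, which does reach 52, so (j) meets the standard.
  The plaintiff does not carry Stage III.1.
The analysis ends at Stage III.1; the defendant prevails on this issue.
Per-issue: Issue I → defendant; Issue II → defendant; Issue III → defendant. The plaintiff must prevail on at least one issue; overall, the defendant prevails.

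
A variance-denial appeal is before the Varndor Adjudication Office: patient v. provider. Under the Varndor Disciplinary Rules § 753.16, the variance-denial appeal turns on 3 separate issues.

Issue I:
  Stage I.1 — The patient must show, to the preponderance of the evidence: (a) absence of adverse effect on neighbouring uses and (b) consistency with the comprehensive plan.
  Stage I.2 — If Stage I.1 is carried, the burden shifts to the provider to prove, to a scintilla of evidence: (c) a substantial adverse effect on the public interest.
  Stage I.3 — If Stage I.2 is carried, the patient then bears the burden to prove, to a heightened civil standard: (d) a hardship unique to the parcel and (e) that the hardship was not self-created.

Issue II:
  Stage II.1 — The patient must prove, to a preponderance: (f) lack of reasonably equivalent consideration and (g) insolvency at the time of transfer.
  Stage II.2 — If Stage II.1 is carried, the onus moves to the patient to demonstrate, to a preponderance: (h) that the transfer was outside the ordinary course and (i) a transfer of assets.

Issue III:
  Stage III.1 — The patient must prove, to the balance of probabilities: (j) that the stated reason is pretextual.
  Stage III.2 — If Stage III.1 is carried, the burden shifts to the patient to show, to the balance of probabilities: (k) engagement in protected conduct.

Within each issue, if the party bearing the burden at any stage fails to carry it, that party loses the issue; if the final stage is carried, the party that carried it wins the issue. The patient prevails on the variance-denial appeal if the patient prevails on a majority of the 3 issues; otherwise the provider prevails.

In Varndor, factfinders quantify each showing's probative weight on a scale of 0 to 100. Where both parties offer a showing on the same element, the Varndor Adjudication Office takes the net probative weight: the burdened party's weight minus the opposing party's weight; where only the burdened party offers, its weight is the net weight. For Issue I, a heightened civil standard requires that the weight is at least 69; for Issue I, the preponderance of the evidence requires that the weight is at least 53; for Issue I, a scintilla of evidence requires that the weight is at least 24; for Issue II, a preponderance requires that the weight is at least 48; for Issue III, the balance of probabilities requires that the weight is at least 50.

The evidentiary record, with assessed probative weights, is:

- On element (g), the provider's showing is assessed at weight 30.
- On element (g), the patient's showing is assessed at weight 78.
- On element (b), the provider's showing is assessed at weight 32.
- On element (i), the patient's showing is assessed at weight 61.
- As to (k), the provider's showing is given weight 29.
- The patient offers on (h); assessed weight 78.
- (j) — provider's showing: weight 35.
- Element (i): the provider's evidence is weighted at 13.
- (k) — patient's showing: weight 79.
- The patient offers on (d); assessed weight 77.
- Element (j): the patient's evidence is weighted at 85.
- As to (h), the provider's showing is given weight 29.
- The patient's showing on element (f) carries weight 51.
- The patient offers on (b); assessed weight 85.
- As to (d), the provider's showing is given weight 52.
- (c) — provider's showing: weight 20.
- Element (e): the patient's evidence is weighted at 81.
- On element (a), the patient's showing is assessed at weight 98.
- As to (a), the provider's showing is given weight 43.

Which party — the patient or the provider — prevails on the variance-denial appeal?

patient

— Issue I —
Stage I.1 — burden on patient; standard: the preponderance of the evidence (weight is at least 53).
    (a): 98 − 43 = 55 ≥ 53 [met]
    (b): 85 − 32 = 53 ≥ 53 [met]
  All elements met. The burden passes to the provider.
Stage I.2 — burden on provider; standard: a scintilla of evidence (weight is at least 24).
    (c): 20 < 24 [not met]
  Not every element is met, so the provider fails to carry Stage I.2.
So the patient prevails on this issue.
— Issue II —
Stage II.1 — burden on patient; standard: a preponderance (weight is at least 48).
    (f): 51 ≥ 48 [met]
    (g): 78 − 30 = 48 ≥ 48 [met]
  Stage II.1 is satisfied; the patient continues to bear the burden.
Stage II.2 — burden on patient; standard: a preponderance (weight is at least 48).
    (h): 78 − 29 = 49 ≥ 48 [met]
    (i): 61 − 13 = 48 ≥ 48 [met]
  The patient carries the last stage.
All stages carried — the patient prevails on this issue.
— Issue III —
At Stage III.1 the patient must meet the balance of probabilities (weight is at least 50): on (j) the weight is 85 less the opposing 35 gives net 50, which does reach 50, so (j) meets the standard.
  Stage III.1 is satisfied; the patient continues to bear the burden.
At Stage III.2 the patient must meet the balance of probabilities (weight is at least 50): on (k) the weight is 79 less the opposing 29 gives net 50, which does reach 50, so (k) meets the standard.
  All elements met at the final stage.
Every stage carried; the patient prevails on this issue.
Per-issue: Issue I → patient; Issue II → patient; Issue III → patient. The patient must prevail on a majority of issues; overall, the patient prevails.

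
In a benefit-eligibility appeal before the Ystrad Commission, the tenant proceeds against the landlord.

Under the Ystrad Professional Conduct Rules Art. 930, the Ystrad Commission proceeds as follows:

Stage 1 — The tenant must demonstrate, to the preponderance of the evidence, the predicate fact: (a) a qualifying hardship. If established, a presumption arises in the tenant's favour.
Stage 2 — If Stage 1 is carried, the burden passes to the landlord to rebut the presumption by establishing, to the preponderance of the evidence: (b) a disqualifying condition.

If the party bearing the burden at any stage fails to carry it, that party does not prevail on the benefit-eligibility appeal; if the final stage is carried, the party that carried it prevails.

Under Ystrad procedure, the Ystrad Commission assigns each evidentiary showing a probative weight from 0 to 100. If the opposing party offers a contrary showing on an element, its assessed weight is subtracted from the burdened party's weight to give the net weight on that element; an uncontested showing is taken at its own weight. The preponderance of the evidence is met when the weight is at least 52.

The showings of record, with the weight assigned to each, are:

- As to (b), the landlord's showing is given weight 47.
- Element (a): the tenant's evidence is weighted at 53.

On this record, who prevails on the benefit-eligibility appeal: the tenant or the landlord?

tenant

At Stage 1 the tenant must meet the preponderance of the evidence (weight is at least 52): on (a) the weight is 53, ≥ 52, so (a) meets the standard.
  All elements met. The burden passes to the landlord.
At Stage 2 the landlord must meet the preponderance of the evidence (weight is at least 52): on (b) the weight is 47, < 52, so (b) does not meet the standard.
  Not every element is met, so the landlord fails to carry Stage 2.
The tenant prevails.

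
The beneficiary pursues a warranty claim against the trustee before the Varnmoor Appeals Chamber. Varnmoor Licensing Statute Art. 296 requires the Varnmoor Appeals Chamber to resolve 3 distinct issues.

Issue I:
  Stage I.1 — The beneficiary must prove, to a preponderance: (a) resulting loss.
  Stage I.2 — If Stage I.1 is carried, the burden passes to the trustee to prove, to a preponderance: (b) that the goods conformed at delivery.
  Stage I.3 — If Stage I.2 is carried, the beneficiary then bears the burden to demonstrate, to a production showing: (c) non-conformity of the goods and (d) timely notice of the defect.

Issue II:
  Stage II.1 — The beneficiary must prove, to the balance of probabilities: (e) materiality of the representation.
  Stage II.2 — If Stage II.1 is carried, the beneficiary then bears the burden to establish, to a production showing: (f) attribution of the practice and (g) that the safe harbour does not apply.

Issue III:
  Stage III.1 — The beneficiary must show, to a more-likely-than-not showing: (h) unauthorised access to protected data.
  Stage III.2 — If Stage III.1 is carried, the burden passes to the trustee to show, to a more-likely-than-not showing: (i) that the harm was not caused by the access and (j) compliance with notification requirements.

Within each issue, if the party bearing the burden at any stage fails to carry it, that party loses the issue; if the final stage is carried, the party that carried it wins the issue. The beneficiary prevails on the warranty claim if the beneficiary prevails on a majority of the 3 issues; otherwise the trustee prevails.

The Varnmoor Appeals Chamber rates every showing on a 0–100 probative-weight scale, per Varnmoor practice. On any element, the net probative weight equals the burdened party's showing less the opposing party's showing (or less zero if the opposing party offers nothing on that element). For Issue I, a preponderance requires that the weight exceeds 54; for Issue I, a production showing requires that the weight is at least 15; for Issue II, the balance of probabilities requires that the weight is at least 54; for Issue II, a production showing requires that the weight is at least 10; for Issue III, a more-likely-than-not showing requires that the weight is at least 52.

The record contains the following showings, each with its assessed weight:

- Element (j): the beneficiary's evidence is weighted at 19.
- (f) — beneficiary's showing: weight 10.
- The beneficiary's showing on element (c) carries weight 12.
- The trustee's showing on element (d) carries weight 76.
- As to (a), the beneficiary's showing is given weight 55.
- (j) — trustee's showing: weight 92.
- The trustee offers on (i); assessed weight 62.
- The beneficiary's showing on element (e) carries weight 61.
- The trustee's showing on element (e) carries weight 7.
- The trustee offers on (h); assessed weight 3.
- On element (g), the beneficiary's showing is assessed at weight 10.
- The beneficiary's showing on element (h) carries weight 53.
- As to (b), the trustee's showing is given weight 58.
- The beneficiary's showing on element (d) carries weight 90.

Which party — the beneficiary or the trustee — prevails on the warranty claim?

— Issue I —
At Stage I.1 the beneficiary must meet a preponderance (weight exceeds 54): on (a) the weight is 55, > 54, so (a) meets the standard.
  Stage I.1 is satisfied; the onus moves to the trustee.
At Stage I.2 the trustee must meet a preponderance (weight exceeds 54): on (b) the weight is 58, > 54, so (b) meets the standard.
  Stage I.2 is satisfied; the onus moves to the beneficiary.
At Stage I.3 the beneficiary must meet a production showing (weight is at least 15): on (c) the weight is 12, < 15, so (c) does not meet the standard; on (d) the weight is 90 less the opposing 76 gives net 14, which does not reach 15, so (d) does not meet the standard.
  Stage I.3 not carried; the beneficiary fails its burden.
The trustee prevails on this issue.
— Issue II —
Stage II.1 — burden on beneficiary; standard: the balance of probabilities (weight is at least 54).
    (e): 61 − 7 = 54 ≥ 54 [met]
  All elements met. The beneficiary retains the burden for Stage II.2.
Stage II.2 — burden on beneficiary; standard: a production showing (weight is at least 10).
    (f): 10 ≥ 10 [met]
    (g): 10 ≥ 10 [met]
  The beneficiary carries the last stage.
All stages carried — the beneficiary prevails on this issue.
— Issue III —
Stage III.1 (beneficiary, a more-likely-than-not showing, weight is at least 52): (h) net 53−3=50 < 52 — fails.
  The beneficiary does not carry Stage III.1.
The trustee prevails on this issue.
Per-issue: Issue I → trustee; Issue II → beneficiary; Issue III → trustee. The beneficiary must prevail on a majority of issues; overall, the trustee prevails.

trustee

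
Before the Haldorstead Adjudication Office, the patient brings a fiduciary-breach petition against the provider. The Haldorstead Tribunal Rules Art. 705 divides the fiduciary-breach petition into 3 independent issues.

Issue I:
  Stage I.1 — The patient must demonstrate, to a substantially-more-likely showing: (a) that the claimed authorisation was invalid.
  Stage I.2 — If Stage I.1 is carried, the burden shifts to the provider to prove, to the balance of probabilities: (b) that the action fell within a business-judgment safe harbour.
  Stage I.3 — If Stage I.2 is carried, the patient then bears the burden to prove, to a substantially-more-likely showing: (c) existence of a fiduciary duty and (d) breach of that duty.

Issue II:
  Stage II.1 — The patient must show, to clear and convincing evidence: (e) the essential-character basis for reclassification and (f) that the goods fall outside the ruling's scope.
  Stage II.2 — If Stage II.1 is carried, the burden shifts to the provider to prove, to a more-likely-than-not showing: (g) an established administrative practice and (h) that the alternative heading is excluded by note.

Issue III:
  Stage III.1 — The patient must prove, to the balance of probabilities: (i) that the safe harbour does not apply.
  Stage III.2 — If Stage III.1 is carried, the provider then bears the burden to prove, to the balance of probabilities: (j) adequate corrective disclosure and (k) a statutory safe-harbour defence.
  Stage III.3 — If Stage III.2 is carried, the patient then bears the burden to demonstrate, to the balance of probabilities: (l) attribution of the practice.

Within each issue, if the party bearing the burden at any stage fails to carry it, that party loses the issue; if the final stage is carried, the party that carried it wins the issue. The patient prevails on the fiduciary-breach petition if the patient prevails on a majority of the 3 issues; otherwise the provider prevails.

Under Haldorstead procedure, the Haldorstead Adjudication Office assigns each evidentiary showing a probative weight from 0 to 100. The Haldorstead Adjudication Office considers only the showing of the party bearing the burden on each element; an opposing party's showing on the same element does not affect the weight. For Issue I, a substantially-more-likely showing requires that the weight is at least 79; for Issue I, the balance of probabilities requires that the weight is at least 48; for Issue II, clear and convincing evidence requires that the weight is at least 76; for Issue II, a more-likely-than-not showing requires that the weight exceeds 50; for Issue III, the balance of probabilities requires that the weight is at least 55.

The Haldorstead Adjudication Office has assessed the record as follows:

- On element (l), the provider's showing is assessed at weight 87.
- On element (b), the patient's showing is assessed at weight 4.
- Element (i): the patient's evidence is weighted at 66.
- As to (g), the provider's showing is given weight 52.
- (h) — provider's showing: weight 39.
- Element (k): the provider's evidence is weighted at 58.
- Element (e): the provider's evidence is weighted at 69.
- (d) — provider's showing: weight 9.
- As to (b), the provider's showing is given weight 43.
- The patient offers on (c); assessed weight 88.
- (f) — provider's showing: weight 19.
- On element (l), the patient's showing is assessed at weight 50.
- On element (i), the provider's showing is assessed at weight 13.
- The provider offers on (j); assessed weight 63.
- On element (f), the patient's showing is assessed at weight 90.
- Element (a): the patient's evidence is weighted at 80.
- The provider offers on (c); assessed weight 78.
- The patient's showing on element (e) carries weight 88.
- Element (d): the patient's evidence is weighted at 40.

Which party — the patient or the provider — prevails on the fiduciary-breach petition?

patient

— Issue I —
At Stage I.1 the patient must meet a substantially-more-likely showing (weight is at least 79): on (a) the weight is 80, ≥ 79, so (a) meets the standard.
  The patient carries Stage I.1; the provider now bears the burden.
At Stage I.2 the provider must meet the balance of probabilities (weight is at least 48): on (b) the weight is 43 (the patient's 4 is given no effect), which does not reach 48, so (b) does not meet the standard.
  Not every element is met, so the provider fails to carry Stage I.2.
The patient prevails on this issue.
— Issue II —
Stage II.1 — burden on patient; standard: clear and convincing evidence (weight is at least 76).
    (e): 88 (provider's 69 disregarded) ≥ 76 [met]
    (f): 90 (provider's 19 disregarded) ≥ 76 [met]
  Stage II.1 carried; the burden shifts to the provider.
Stage II.2 — burden on provider; standard: a more-likely-than-not showing (weight exceeds 50).
    (g): 52 > 50 [met]
    (h): 39 ≤ 50 [not met]
  The provider does not carry Stage II.2.
The analysis ends at Stage II.2; the patient prevails on this issue.
— Issue III —
At Stage III.1 the patient must meet the balance of probabilities (weight is at least 55): on (i) the weight is 66 (the provider's 13 is given no effect), ≥ 55, so (i) meets the standard.
  Stage III.1 is satisfied; the onus moves to the provider.
At Stage III.2 the provider must meet the balance of probabilities (weight is at least 55): on (j) the weight is 63, ≥ 55, so (j) meets the standard; on (k) the weight is 58, ≥ 55, so (k) meets the standard.
  The provider carries Stage III.2; the patient now bears the burden.
At Stage III.3 the patient must meet the balance of probabilities (weight is at least 55): on (l) the weight is 50 (the provider's 87 is given no effect), < 55, so (l) does not meet the standard.
  Not every element is met, so the patient fails to carry Stage III.3.
The analysis ends at Stage III.3; the provider prevails on this issue.
Per-issue: Issue I → patient; Issue II → patient; Issue III → provider. The patient must prevail on a majority of issues; overall, the patient prevails.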